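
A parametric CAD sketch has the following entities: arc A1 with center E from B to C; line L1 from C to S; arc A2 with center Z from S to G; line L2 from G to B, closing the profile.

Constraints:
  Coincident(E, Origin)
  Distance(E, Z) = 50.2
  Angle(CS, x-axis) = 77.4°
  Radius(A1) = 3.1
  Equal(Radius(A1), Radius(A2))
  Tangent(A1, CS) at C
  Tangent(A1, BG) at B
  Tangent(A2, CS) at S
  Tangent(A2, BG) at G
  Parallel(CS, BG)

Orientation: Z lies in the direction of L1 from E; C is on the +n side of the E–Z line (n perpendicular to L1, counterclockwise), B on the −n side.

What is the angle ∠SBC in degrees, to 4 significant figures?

82.96°

The slot axis is L1's direction at 77.4°, so u = (cos 77.4°, sin 77.4°) = (0.2181, 0.9759) and n = (−sin 77.4°, cos 77.4°) = (-0.9759, 0.2181). E is at the origin and Z lies 50.2 along u from E, so Z = 50.2·u = (10.95, 48.99). Tangency of A1 to both parallel lines with radius 3.1 puts C and B at E ± 3.1·n: C = (-3.025, 0.6762), B = (3.025, -0.6762). Equal radii place S and G the same way about Z: S = Z + 3.1·n = (7.925, 49.67), G = Z − 3.1·n = (13.98, 48.31). Then cos ∠SBC = BS·BC / (|BS||BC|), giving 82.96°.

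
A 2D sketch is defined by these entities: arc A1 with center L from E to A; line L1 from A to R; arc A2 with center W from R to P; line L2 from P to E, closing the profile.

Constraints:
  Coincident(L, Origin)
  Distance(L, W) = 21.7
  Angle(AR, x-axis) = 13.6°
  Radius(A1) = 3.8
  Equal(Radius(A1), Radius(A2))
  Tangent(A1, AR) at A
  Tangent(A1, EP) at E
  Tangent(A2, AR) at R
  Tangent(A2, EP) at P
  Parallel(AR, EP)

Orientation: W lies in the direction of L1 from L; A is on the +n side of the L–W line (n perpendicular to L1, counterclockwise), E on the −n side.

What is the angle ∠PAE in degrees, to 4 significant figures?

70.70°

Tangency of A1 to both parallel lines with radius 3.8 puts A and E at L ± 3.8·n: A = (-0.8935, 3.693), E = (0.8935, -3.693). Equal radii place R and P the same way about W: R = W + 3.8·n = (20.20, 8.796), P = W − 3.8·n = (21.99, 1.409). Then cos ∠PAE = AP·AE / (|AP||AE|), giving 70.70°.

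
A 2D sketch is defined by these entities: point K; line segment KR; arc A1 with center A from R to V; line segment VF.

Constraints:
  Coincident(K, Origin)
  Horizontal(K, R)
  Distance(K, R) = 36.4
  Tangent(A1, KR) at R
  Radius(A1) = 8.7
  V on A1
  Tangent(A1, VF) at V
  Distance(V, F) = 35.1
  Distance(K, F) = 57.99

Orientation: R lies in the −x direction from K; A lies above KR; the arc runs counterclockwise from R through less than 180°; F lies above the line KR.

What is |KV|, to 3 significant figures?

30.0

Checks: |AV| = 8.700 ✓; ∠(AV, VF) = 90.00° ✓; |VF| = 35.10 ✓; |KF| = 57.99 ✓.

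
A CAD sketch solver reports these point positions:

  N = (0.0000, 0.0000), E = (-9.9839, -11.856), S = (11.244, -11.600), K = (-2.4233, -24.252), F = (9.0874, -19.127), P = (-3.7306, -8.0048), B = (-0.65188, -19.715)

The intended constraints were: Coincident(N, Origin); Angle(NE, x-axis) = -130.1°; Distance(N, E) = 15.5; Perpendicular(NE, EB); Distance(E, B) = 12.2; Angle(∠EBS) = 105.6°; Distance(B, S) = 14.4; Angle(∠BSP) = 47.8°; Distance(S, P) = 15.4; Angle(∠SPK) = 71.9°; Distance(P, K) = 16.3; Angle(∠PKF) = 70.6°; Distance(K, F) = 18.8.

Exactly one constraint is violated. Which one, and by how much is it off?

Distance(K, F) = 18.8 — off by 6.20.

N = (0.00, 0.00) ✓; NE at -130.1° ✓; |NE| = 15.50 ✓; ∠(NE, EB) = 90.00° ✓; |EB| = 12.20 ✓; ∠EBS = 105.6° ✓; |BS| = 14.40 ✓; ∠BSP = 47.80° ✓; |SP| = 15.40 ✓; ∠SPK = 71.90° ✓; |PK| = 16.30 ✓; ∠PKF = 70.60° ✓; |KF| = 12.60 ✗.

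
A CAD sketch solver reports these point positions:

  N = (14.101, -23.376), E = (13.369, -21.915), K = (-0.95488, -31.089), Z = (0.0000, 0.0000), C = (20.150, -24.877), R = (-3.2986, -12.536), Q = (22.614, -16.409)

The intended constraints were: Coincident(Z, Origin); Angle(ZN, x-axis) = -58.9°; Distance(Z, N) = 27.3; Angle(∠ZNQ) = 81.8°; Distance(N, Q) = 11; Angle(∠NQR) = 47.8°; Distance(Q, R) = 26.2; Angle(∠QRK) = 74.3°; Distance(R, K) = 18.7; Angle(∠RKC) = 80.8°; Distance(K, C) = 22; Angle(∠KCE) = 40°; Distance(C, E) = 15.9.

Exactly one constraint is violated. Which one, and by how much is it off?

Distance(C, E) = 15.9 — off by 8.50.

Z = (0.00, 0.00) ✓; ZN at -58.90° ✓; |ZN| = 27.30 ✓; ∠ZNQ = 81.80° ✓; |NQ| = 11.00 ✓; ∠NQR = 47.80° ✓; |QR| = 26.20 ✓; ∠QRK = 74.30° ✓; |RK| = 18.70 ✓; ∠RKC = 80.80° ✓; |KC| = 22.00 ✓; ∠KCE = 40.00° ✓; |CE| = 7.400 ✗.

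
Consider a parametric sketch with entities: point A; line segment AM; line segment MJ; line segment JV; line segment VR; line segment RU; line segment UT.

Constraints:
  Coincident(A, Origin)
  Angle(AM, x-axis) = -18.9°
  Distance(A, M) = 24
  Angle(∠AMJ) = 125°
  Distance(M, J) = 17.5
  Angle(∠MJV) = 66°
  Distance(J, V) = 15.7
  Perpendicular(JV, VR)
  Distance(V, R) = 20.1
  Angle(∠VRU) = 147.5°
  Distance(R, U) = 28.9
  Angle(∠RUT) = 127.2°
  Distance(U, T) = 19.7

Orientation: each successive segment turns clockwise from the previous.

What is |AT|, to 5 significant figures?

56.261

∠VRU = 147.5° gives RU at 49.600° from the x-axis; with |RU| = 28.9, U = (33.501, 19.488). ∠RUT = 127.2° gives UT at -3.2000° from the x-axis; with |UT| = 19.7, T = (53.171, 18.388). Then |AT| = |T − A| = 56.261.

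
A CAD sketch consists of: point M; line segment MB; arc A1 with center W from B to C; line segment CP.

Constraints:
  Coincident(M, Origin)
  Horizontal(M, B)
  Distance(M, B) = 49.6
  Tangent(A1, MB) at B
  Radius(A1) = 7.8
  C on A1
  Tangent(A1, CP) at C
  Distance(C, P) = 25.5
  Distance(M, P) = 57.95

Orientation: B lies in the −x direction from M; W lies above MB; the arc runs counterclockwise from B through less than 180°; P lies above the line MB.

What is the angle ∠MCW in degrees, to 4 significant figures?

156.8°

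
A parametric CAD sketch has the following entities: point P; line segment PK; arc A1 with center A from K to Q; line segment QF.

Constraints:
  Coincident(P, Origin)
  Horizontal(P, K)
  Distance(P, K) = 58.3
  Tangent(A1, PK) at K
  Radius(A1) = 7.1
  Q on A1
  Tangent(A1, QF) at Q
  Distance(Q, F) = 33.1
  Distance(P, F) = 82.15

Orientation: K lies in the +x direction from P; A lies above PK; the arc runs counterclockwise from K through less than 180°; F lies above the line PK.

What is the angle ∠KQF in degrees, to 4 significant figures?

141.9°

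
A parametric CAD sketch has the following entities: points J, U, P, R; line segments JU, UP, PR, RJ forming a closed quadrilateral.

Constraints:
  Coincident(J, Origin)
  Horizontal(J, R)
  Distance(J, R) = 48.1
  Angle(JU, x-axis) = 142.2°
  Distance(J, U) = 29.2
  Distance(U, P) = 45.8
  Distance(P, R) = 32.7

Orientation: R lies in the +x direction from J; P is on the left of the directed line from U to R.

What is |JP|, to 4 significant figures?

30.57

J is at the origin; J and R share the same y with |JR| = 48.1 and R in +x, so R = (48.1, 0). JU runs at 142.2° with |JU| = 29.2, so U = (-23.07, 17.90). P is determined by |UP| = 45.8 and |PR| = 32.7 together: it lies at the intersection of circle(U, 45.8) and circle(R, 32.7). With |UR| = 73.39, the foot of the radical line on UR is 43.70 from U and the perpendicular offset is √(45.8² − 43.70²) = 13.71. Taking the left-of-UR solution: P = (22.65, 20.53).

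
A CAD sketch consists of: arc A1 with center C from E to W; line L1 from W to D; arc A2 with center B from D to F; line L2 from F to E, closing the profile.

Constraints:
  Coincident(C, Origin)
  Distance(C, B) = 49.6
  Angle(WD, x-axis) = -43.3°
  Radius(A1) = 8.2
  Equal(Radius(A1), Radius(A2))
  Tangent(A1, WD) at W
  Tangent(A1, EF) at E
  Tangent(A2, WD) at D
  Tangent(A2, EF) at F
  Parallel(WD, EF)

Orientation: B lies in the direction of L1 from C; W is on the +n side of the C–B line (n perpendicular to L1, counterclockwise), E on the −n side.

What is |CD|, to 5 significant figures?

50.273

The slot axis is L1's direction at -43.3°, so u = (cos -43.3°, sin -43.3°) = (0.72777, -0.68582) and n = (−sin -43.3°, cos -43.3°) = (0.68582, 0.72777). C is at the origin and B lies 49.6 along u from C, so B = 49.6·u = (36.098, -34.017). Tangency of A1 to both parallel lines with radius 8.2 puts W and E at C ± 8.2·n: W = (5.6237, 5.9677), E = (-5.6237, -5.9677). Equal radii place D and F the same way about B: D = B + 8.2·n = (41.721, -28.049), F = B − 8.2·n = (30.474, -39.984). Then |CD| = |D − C| = 50.273.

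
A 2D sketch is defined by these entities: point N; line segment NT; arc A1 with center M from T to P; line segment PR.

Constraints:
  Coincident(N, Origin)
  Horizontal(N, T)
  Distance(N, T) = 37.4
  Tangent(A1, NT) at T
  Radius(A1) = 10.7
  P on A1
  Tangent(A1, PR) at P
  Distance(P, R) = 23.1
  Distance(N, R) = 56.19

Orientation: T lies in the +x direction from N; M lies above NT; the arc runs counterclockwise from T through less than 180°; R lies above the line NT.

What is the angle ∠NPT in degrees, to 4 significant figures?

35.50°

N is at the origin; NT is horizontal with |NT| = 37.4 and T on the +x side, so T = (37.40, 0.000). Tangency of A1 to NT means the radius MT is perpendicular to NT, so M = T + (0, 10.7) = (37.40, 10.70). Since MP ⟂ PR (tangency), |MR| = √(10.7² + 23.1²) = 25.46 regardless of where P sits on A1. So R lies on both circle(N, 56.19) and circle(M, 25.46); the above-NT intersection is R = (43.65, 35.38). P is the foot of the tangent from R: P = (47.92, 12.67).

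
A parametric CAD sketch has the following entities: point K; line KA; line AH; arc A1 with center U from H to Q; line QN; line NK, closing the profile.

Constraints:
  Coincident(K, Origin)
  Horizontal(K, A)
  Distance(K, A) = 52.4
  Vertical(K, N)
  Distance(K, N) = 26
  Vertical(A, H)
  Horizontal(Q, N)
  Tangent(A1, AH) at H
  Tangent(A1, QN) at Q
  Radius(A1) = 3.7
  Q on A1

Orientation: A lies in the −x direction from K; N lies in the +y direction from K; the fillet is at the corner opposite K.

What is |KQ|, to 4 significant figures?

55.21

K is at the origin; K and A share the same y with |KA| = 52.4 and A on the −x side, so A = (-52.40, 0.000). KN is vertical with |KN| = 26.0 and N on the +y side, so N = (0.000, 26.00). The virtual corner opposite K is at (-52.40, 26.00). A1 meets AH tangentially, so UH is at right angles to AH and A1 meets QN tangentially, so UQ is at right angles to QN, with radius 3.7, so the center U sits 3.7 in from both sides at U = (-48.70, 22.30). That places the tangent points at H = (-52.40, 22.30) on AH and Q = (-48.70, 26.00) on QN. Then |KQ| = |Q − K| = 55.21.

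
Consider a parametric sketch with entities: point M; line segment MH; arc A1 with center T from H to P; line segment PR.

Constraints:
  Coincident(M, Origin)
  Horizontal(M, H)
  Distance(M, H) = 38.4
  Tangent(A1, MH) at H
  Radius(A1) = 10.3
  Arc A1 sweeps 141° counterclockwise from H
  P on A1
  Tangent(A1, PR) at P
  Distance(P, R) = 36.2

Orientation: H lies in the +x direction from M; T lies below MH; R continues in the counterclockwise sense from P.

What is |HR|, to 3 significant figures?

46.4

M is at the origin; MH is horizontal with |MH| = 38.4 and H on the +x side, so H = (38.4, 0.00). A1 meets MH tangentially, so TH is at right angles to MH, so T = H + (0, -10.3) = (38.4, -10.3). On A1, H sits at bearing 90° from T; a 141° counterclockwise sweep puts P at bearing 231°, so P = T + 10.3·(cos 231°, sin 231°) = (31.9, -18.3). A1 meets PR tangentially, so TP is at right angles to PR, so PR runs along (−sin 231°, cos 231°); with |PR| = 36.2, R = (60.1, -41.1). Then |HR| = |R − H| = 46.4.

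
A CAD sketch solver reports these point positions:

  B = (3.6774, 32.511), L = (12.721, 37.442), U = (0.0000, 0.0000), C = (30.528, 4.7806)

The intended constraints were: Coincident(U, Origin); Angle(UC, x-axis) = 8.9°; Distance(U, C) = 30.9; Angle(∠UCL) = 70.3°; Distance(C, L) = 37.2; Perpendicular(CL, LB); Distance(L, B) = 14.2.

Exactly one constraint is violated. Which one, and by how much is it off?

Distance(L, B) = 14.2 — off by 3.90.

U = (0.00, 0.00) ✓; UC at 8.900° ✓; |UC| = 30.90 ✓; ∠UCL = 70.30° ✓; |CL| = 37.20 ✓; ∠(CL, LB) = 90.00° ✓; |LB| = 10.30 ✗.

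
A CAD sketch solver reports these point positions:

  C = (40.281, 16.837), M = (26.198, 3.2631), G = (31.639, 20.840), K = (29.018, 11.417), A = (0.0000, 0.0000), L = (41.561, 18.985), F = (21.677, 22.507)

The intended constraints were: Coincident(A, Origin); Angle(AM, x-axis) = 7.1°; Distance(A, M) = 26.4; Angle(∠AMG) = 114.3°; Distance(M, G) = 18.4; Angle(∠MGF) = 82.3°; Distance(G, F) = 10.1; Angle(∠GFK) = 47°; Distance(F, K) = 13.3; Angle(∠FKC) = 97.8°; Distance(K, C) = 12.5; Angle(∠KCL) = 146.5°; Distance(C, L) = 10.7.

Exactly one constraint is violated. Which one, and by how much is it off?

Distance(C, L) = 10.7 — off by 8.20.

A = (0.00, 0.00) ✓; AM at 7.100° ✓; |AM| = 26.40 ✓; ∠AMG = 114.3° ✓; |MG| = 18.40 ✓; ∠MGF = 82.30° ✓; |GF| = 10.10 ✓; ∠GFK = 47.00° ✓; |FK| = 13.30 ✓; ∠FKC = 97.80° ✓; |KC| = 12.50 ✓; ∠KCL = 146.5° ✓; |CL| = 2.500 ✗.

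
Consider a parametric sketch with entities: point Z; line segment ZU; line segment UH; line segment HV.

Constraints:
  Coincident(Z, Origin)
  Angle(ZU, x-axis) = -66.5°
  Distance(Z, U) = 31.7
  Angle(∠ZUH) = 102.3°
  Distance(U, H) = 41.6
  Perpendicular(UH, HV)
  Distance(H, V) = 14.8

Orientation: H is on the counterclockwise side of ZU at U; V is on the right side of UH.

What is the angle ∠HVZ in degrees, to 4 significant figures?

46.57°

Z is at the origin; ZU runs at -66.5° with length 31.7, so U = 31.7·(cos -66.5°, sin -66.5°) = (12.64, -29.07). ∠ZUH = 102.3°, so UH runs at -66.5° + (180° − 102.3°) = 11.20° from the x-axis; with |UH| = 41.6, H = U + 41.6·(cos 11.20°, sin 11.20°) = (53.45, -20.99). UH ⟂ HV; with |HV| = 14.8 on the right of UH, V = H + 14.8·(0.1942, -0.9810) = (56.32, -35.51). Then cos ∠HVZ = VH·VZ / (|VH||VZ|), giving 46.57°.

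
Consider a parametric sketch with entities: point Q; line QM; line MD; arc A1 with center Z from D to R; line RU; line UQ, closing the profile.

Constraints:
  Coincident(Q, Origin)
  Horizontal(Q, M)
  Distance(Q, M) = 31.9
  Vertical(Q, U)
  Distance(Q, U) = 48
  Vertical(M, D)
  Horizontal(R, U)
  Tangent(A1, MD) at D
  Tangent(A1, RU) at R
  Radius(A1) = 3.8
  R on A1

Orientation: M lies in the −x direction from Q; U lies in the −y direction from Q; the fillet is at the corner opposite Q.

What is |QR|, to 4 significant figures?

55.62

The virtual corner opposite Q is at (-31.90, -48.00). Since A1 is tangent to MD there, ZD ⟂ MD and A1 meets RU tangentially, so ZR is at right angles to RU, with radius 3.8, so the center Z sits 3.8 in from both sides at Z = (-28.10, -44.20). That places the tangent points at D = (-31.90, -44.20) on MD and R = (-28.10, -48.00) on RU. Then |QR| = |R − Q| = 55.62.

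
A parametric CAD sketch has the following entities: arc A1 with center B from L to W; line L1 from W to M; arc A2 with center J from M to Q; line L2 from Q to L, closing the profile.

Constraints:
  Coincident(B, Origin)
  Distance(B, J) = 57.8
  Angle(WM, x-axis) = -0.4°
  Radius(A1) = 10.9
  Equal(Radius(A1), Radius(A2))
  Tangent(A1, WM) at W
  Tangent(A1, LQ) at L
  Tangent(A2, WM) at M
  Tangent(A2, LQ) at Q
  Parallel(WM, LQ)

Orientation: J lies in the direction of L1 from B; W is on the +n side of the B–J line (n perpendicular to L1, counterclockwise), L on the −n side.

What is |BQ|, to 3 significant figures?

58.8

The slot axis is L1's direction at -0.4°, so u = (cos -0.4°, sin -0.4°) = (1.00, -0.00698) and n = (−sin -0.4°, cos -0.4°) = (0.00698, 1.00). B is at the origin and J lies 57.8 along u from B, so J = 57.8·u = (57.8, -0.404). Tangency of A1 to both parallel lines with radius 10.9 puts W and L at B ± 10.9·n: W = (0.0761, 10.9), L = (-0.0761, -10.9). Equal radii place M and Q the same way about J: M = J + 10.9·n = (57.9, 10.5), Q = J − 10.9·n = (57.7, -11.3). Then |BQ| = |Q − B| = 58.8.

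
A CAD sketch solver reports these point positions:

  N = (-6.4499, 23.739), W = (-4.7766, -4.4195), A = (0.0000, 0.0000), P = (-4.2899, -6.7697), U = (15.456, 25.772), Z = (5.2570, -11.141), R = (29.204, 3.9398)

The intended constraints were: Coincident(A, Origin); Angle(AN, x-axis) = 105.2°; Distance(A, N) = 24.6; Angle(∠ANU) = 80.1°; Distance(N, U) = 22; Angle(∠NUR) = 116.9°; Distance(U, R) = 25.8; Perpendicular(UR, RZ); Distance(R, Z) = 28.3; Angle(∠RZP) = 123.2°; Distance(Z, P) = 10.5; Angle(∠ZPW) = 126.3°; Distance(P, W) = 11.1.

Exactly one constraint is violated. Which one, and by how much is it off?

Distance(P, W) = 11.1 — off by 8.70.

A = (0.00, 0.00) ✓; AN at 105.2° ✓; |AN| = 24.60 ✓; ∠ANU = 80.10° ✓; |NU| = 22.00 ✓; ∠NUR = 116.9° ✓; |UR| = 25.80 ✓; ∠(UR, RZ) = 90.00° ✓; |RZ| = 28.30 ✓; ∠RZP = 123.2° ✓; |ZP| = 10.50 ✓; ∠ZPW = 126.3° ✓; |PW| = 2.400 ✗.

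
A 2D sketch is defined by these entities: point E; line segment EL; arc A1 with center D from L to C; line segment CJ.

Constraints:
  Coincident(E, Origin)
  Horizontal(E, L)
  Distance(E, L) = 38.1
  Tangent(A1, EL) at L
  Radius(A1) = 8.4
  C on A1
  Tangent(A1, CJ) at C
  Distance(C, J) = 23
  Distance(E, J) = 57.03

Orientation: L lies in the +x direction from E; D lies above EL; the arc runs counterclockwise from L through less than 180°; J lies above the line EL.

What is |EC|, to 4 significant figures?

47.14

Checks: E = (0.00, 0.00) ✓; |DC| = 8.400 ✓; ∠(DC, CJ) = 90.00° ✓; |CJ| = 23.00 ✓; |EJ| = 57.03 ✓.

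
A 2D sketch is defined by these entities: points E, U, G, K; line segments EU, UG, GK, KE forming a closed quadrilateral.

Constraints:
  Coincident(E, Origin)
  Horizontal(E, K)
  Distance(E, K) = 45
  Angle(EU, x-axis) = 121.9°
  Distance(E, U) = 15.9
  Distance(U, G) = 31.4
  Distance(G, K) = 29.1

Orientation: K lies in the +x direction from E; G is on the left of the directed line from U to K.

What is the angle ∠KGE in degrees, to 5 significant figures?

100.96°

Checks: |UG| = 31.40 ✓; |GK| = 29.10 ✓.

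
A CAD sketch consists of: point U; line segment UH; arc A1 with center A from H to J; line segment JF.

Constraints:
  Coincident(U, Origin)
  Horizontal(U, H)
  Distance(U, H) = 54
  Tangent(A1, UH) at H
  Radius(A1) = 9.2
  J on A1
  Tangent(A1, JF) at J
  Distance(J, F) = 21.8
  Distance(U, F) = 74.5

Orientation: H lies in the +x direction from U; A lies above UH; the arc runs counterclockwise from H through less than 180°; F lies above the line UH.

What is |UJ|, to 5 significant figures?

63.098

U is at the origin; UH is horizontal with |UH| = 54.0 and H on the +x side, so H = (54.000, 0.0000). Since A1 is tangent to UH there, AH ⟂ UH, so A = H + (0, 9.2) = (54.000, 9.2000). Since AJ ⟂ JF (tangency), |AF| = √(9.2² + 21.8²) = 23.662 regardless of where J sits on A1. So F lies on both circle(U, 74.5) and circle(A, 23.662); the above-UH intersection is F = (69.356, 27.202). J is the foot of the tangent from F: J = (62.770, 6.4204).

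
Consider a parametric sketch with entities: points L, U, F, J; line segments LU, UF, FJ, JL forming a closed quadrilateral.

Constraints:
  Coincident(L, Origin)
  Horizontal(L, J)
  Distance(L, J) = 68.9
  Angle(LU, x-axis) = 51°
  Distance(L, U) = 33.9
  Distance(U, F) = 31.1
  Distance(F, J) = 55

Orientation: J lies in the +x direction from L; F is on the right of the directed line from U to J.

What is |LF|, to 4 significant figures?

14.57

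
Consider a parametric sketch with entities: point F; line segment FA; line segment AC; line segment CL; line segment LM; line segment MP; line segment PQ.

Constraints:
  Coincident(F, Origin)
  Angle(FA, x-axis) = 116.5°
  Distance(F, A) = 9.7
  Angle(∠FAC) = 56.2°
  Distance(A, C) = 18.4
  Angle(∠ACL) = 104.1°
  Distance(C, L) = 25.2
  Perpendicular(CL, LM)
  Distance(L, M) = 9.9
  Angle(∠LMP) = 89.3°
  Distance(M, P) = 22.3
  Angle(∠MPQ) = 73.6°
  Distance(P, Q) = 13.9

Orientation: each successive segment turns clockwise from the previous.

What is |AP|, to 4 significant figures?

11.05

F is at the origin; FA runs at 116.5° with length 9.7, so A = (-4.328, 8.681). ∠FAC = 56.2° gives AC at -7.300° from the x-axis; with |AC| = 18.4, C = (13.92, 6.343). ∠ACL = 104.1° gives CL at -83.20° from the x-axis; with |CL| = 25.2, L = (16.91, -18.68). CL ⟂ LM, so LM runs at -173.2°; with |LM| = 9.9, M = (7.076, -19.85). ∠LMP = 89.3° gives MP at 96.10° from the x-axis; with |MP| = 22.3, P = (4.706, 2.322). Then |AP| = |P − A| = 11.05.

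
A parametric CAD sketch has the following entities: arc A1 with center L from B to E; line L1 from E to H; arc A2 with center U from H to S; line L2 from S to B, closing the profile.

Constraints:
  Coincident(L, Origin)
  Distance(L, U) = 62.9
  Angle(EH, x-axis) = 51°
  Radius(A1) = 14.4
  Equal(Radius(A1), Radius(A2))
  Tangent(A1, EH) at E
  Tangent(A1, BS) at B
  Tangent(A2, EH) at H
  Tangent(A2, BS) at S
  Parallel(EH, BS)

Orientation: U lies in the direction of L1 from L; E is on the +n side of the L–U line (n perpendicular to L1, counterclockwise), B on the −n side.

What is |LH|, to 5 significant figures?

64.527

The slot axis is L1's direction at 51.0°, so u = (cos 51.0°, sin 51.0°) = (0.62932, 0.77715) and n = (−sin 51.0°, cos 51.0°) = (-0.77715, 0.62932). L is at the origin and U lies 62.9 along u from L, so U = 62.9·u = (39.584, 48.882). Tangency of A1 to both parallel lines with radius 14.4 puts E and B at L ± 14.4·n: E = (-11.191, 9.0622), B = (11.191, -9.0622). Equal radii place H and S the same way about U: H = U + 14.4·n = (28.393, 57.945), S = U − 14.4·n = (50.775, 39.820). Then |LH| = |H − L| = 64.527.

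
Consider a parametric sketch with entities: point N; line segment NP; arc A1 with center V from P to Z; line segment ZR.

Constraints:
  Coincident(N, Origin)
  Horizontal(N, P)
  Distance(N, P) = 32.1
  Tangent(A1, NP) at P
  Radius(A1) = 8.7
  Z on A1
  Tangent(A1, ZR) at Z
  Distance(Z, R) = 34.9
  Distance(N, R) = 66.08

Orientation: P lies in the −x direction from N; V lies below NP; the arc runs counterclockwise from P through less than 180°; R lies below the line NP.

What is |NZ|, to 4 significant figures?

40.21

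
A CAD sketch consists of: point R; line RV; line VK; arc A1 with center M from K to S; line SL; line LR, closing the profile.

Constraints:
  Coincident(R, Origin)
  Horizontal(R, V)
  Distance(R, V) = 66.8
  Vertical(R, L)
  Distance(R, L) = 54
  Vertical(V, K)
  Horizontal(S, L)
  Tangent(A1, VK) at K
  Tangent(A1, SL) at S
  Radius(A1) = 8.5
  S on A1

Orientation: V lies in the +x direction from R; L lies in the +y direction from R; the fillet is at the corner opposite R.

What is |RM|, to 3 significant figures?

74.0

RL is vertical with |RL| = 54.0 and L on the +y side, so L = (0.00, 54.0). The virtual corner opposite R is at (66.8, 54.0). A1 meets VK tangentially, so MK is at right angles to VK and tangency of A1 to SL means the radius MS is perpendicular to SL, with radius 8.5, so the center M sits 8.5 in from both sides at M = (58.3, 45.5). Then |RM| = |M − R| = 74.0.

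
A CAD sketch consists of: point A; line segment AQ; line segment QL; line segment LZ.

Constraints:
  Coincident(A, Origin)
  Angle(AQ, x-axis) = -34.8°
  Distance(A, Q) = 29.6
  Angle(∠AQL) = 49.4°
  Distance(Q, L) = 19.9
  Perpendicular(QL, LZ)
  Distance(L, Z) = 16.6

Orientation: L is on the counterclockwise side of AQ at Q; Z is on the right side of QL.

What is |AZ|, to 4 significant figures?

39.08

A is at the origin; AQ runs at -34.8° with length 29.6, so Q = 29.6·(cos -34.8°, sin -34.8°) = (24.31, -16.89). ∠AQL = 49.4°, so QL runs at -34.8° + (180° − 49.4°) = 95.80° from the x-axis; with |QL| = 19.9, L = Q + 19.9·(cos 95.80°, sin 95.80°) = (22.29, 2.905). QL ⟂ LZ; with |LZ| = 16.6 on the right of QL, Z = L + 16.6·(0.9949, 0.1011) = (38.81, 4.583). Then |AZ| = |Z − A| = 39.08.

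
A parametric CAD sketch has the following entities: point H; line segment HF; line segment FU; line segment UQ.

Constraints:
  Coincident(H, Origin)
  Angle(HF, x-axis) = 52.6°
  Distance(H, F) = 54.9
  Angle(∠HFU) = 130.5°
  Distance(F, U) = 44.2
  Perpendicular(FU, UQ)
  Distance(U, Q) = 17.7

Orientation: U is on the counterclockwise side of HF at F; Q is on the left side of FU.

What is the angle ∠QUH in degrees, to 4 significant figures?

62.40°

H is at the origin; HF runs at 52.6° with length 54.9, so F = 54.9·(cos 52.6°, sin 52.6°) = (33.34, 43.61). ∠HFU = 130.5°, so FU runs at 52.6° + (180° − 130.5°) = 102.1° from the x-axis; with |FU| = 44.2, U = F + 44.2·(cos 102.1°, sin 102.1°) = (24.08, 86.83). FU is perpendicular to UQ; with |UQ| = 17.7 on the left of FU, Q = U + 17.7·(-0.9778, -0.2096) = (6.773, 83.12). Then cos ∠QUH = UQ·UH / (|UQ||UH|), giving 62.40°.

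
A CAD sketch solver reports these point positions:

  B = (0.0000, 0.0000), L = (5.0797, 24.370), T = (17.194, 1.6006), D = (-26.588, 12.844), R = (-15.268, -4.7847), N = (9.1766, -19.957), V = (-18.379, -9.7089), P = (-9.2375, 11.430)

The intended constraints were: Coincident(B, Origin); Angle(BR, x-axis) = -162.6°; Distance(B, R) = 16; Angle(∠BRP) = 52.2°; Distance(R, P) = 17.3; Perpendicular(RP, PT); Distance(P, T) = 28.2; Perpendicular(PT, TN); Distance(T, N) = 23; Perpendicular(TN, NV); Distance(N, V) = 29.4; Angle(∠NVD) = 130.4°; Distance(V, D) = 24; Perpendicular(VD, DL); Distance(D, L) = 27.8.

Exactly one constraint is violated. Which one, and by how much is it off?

Distance(D, L) = 27.8 — off by 5.90.

B = (0.00, 0.00) ✓; BR at -162.6° ✓; |BR| = 16.00 ✓; ∠BRP = 52.20° ✓; |RP| = 17.30 ✓; ∠(RP, PT) = 90.00° ✓; |PT| = 28.20 ✓; ∠(PT, TN) = 90.00° ✓; |TN| = 23.00 ✓; ∠(TN, NV) = 90.00° ✓; |NV| = 29.40 ✓; ∠NVD = 130.4° ✓; |VD| = 24.00 ✓; ∠(VD, DL) = 90.00° ✓; |DL| = 33.70 ✗.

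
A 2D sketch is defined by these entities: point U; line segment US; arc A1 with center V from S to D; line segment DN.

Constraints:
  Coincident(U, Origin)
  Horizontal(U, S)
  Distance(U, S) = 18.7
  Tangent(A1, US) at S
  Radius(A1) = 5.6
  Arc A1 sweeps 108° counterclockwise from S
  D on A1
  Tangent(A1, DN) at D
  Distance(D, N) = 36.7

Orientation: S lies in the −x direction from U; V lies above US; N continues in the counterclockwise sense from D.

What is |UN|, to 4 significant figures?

48.93

U is at the origin; U and S share the same y with |US| = 18.7 and S on the −x side, so S = (-18.70, 0.000). A1 meets US tangentially, so VS is at right angles to US, so V = S + (0, 5.6) = (-18.70, 5.600). On A1, S sits at bearing -90° from V; a 108° counterclockwise sweep puts D at bearing 18°, so D = V + 5.6·(cos 18°, sin 18°) = (-13.37, 7.330). The tangent condition forces VD to be normal to DN, so DN runs along (−sin 18°, cos 18°); with |DN| = 36.7, N = (-24.72, 42.23). Then |UN| = |N − U| = 48.93.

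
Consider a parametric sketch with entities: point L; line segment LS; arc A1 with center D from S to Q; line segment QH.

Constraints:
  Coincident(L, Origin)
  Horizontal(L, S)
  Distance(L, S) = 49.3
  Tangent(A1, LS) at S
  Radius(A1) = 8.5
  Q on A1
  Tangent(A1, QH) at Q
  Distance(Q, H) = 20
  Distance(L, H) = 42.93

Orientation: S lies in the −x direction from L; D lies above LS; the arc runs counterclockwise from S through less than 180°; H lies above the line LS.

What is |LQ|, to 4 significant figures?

41.64

L is at the origin; L and S share the same y with |LS| = 49.3 and S on the −x side, so S = (-49.30, 0.000). Since A1 is tangent to LS there, DS ⟂ LS, so D = S + (0, 8.5) = (-49.30, 8.500). Since DQ ⟂ QH (tangency), |DH| = √(8.5² + 20.0²) = 21.73 regardless of where Q sits on A1. So H lies on both circle(L, 42.93) and circle(D, 21.73); the above-LS intersection is H = (-35.00, 24.86). Q is the foot of the tangent from H: Q = (-41.22, 5.855).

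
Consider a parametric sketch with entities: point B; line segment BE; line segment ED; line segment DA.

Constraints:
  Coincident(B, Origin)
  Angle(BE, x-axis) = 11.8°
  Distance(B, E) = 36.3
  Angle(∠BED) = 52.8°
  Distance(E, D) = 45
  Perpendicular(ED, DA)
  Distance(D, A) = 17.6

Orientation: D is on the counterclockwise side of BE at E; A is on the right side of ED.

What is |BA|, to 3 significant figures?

51.9

B is at the origin; BE runs at 11.8° with length 36.3, so E = 36.3·(cos 11.8°, sin 11.8°) = (35.5, 7.42). ∠BED = 52.8°, so ED runs at 11.8° + (180° − 52.8°) = 139° from the x-axis; with |ED| = 45.0, D = E + 45.0·(cos 139°, sin 139°) = (1.57, 36.9). ED is perpendicular to DA; with |DA| = 17.6 on the right of ED, A = D + 17.6·(0.656, 0.755) = (13.1, 50.2). Then |BA| = |A − B| = 51.9.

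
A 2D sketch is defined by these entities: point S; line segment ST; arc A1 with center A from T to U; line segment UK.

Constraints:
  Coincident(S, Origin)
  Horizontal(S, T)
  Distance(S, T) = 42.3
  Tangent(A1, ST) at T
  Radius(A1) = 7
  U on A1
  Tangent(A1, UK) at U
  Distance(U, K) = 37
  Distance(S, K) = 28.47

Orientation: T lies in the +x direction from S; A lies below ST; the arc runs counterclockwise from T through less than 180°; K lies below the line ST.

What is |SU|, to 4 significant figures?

37.65

Checks: |AU| = 7.000 ✓; ∠(AU, UK) = 90.00° ✓; |UK| = 37.00 ✓; |SK| = 28.47 ✓.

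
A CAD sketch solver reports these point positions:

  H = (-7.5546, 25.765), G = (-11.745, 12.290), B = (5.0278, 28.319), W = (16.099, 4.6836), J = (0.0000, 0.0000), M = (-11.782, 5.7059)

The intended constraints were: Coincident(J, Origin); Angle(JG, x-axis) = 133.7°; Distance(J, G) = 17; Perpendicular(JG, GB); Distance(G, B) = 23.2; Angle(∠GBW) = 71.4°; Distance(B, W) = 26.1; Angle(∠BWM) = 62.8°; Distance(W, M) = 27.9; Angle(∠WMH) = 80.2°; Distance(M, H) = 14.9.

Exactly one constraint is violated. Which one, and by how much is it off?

Distance(M, H) = 14.9 — off by 5.60.

J = (0.00, 0.00) ✓; JG at 133.7° ✓; |JG| = 17.00 ✓; ∠(JG, GB) = 90.00° ✓; |GB| = 23.20 ✓; ∠GBW = 71.40° ✓; |BW| = 26.10 ✓; ∠BWM = 62.80° ✓; |WM| = 27.90 ✓; ∠WMH = 80.20° ✓; |MH| = 20.50 ✗.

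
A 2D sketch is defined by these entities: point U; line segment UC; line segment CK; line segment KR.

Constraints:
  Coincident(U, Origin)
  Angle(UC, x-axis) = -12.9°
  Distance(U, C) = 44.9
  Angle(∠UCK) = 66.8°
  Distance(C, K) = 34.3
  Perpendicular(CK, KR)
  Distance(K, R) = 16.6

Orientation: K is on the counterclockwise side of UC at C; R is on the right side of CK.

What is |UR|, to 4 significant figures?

60.21

U is at the origin; UC runs at -12.9° with length 44.9, so C = 44.9·(cos -12.9°, sin -12.9°) = (43.77, -10.02). ∠UCK = 66.8°, so CK runs at -12.9° + (180° − 66.8°) = 100.3° from the x-axis; with |CK| = 34.3, K = C + 34.3·(cos 100.3°, sin 100.3°) = (37.63, 23.72). CK ⟂ KR; with |KR| = 16.6 on the right of CK, R = K + 16.6·(0.9839, 0.1788) = (53.97, 26.69). Then |UR| = |R − U| = 60.21.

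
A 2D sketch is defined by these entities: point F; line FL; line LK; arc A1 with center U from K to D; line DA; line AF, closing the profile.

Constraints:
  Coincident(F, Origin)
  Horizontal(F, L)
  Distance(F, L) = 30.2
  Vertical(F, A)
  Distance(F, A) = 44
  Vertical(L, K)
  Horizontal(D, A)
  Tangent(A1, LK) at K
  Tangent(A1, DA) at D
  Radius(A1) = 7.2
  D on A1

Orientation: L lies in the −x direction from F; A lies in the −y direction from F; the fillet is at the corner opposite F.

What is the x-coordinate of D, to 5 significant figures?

-23.000

The virtual corner opposite F is at (-30.200, -44.000). The tangent condition forces UK to be normal to LK and since A1 is tangent to DA there, UD ⟂ DA, with radius 7.2, so the center U sits 7.2 in from both sides at U = (-23.000, -36.800). That places the tangent points at K = (-30.200, -36.800) on LK and D = (-23.000, -44.000) on DA. So D.x = -23.000.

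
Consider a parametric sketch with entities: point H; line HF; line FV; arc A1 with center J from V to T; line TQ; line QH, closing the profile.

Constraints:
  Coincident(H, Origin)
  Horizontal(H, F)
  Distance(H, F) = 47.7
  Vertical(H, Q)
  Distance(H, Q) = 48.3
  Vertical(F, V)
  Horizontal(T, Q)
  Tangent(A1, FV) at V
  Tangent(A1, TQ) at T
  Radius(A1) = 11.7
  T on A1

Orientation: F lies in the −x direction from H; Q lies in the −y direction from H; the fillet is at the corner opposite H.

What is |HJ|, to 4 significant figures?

51.34

H and Q share the same x with |HQ| = 48.3 and Q on the −y side, so Q = (0.000, -48.30). The virtual corner opposite H is at (-47.70, -48.30). A1 meets FV tangentially, so JV is at right angles to FV and tangency of A1 to TQ means the radius JT is perpendicular to TQ, with radius 11.7, so the center J sits 11.7 in from both sides at J = (-36.00, -36.60). Then |HJ| = |J − H| = 51.34.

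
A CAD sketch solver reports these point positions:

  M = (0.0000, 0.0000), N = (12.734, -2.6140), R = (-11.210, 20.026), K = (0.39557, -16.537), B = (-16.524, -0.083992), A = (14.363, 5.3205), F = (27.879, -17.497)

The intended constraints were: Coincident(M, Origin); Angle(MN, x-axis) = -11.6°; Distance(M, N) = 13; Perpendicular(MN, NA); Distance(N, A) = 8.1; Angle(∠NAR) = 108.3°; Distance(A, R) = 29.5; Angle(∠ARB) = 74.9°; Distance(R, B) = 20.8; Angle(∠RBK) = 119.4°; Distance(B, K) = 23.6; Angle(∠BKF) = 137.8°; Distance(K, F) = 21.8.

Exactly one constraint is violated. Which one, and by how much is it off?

Distance(K, F) = 21.8 — off by 5.70.

M = (0.00, 0.00) ✓; MN at -11.60° ✓; |MN| = 13.00 ✓; ∠(MN, NA) = 90.00° ✓; |NA| = 8.100 ✓; ∠NAR = 108.3° ✓; |AR| = 29.50 ✓; ∠ARB = 74.90° ✓; |RB| = 20.80 ✓; ∠RBK = 119.4° ✓; |BK| = 23.60 ✓; ∠BKF = 137.8° ✓; |KF| = 27.50 ✗.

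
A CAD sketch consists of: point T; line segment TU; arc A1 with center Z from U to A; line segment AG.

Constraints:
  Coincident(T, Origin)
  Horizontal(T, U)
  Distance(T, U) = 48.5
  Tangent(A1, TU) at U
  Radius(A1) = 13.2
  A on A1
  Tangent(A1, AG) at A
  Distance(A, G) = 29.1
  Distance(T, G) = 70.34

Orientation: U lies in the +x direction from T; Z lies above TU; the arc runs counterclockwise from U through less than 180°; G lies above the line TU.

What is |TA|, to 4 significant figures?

63.46

Checks: ∠(ZU, UT) = 90.00° ✓; |ZU| = 13.20 ✓; |ZA| = 13.20 ✓; ∠(ZA, AG) = 90.00° ✓; |AG| = 29.10 ✓; |TG| = 70.34 ✓.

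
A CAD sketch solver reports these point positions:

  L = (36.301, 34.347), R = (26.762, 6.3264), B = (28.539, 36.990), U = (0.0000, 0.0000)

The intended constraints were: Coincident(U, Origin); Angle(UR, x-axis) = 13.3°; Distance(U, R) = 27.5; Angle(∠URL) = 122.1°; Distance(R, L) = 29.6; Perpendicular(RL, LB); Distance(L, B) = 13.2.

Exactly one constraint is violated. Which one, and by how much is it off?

Distance(L, B) = 13.2 — off by 5.00.

U = (0.00, 0.00) ✓; UR at 13.30° ✓; |UR| = 27.50 ✓; ∠URL = 122.1° ✓; |RL| = 29.60 ✓; ∠(RL, LB) = 90.00° ✓; |LB| = 8.200 ✗.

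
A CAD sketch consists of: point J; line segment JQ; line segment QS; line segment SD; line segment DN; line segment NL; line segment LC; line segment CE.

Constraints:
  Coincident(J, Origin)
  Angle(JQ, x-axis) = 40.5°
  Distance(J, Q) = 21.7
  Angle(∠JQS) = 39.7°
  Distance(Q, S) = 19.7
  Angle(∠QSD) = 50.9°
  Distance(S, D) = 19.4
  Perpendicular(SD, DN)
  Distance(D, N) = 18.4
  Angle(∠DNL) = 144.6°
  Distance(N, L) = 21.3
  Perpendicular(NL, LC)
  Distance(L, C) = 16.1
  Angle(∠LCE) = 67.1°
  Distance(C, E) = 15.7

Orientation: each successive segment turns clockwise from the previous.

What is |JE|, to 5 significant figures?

25.173

The perpendicularity gives LC at right angles to NL, so LC runs at -84.300°; with |LC| = 16.1, C = (37.054, 7.4904). ∠LCE = 67.1° gives CE at 162.80° from the x-axis; with |CE| = 15.7, E = (22.056, 12.133). Then |JE| = |E − J| = 25.173.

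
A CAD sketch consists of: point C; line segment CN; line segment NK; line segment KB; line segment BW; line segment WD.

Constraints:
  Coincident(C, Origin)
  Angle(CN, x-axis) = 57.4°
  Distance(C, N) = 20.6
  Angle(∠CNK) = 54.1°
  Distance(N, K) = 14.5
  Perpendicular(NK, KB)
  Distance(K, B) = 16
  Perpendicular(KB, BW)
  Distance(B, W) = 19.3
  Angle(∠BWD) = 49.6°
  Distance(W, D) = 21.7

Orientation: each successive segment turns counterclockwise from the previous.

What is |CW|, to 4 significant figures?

16.89

C is at the origin; CN runs at 57.4° with length 20.6, so N = (11.10, 17.35). ∠CNK = 54.1° gives NK at -176.7° from the x-axis; with |NK| = 14.5, K = (-3.377, 16.52). NK is perpendicular to KB, so KB runs at -86.70°; with |KB| = 16.0, B = (-2.456, 0.5464). KB ⟂ BW, so BW runs at 3.300°; with |BW| = 19.3, W = (16.81, 1.657). Then |CW| = |W − C| = 16.89.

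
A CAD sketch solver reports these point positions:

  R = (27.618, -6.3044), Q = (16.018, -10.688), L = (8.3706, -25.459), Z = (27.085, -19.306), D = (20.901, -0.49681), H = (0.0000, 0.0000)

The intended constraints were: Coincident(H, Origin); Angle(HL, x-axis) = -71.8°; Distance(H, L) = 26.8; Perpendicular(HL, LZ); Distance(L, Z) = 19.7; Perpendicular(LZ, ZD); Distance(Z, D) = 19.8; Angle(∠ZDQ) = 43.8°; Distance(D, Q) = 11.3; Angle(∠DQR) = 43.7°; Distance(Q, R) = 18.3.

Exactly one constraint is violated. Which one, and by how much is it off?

Distance(Q, R) = 18.3 — off by 5.90.

H = (0.00, 0.00) ✓; HL at -71.80° ✓; |HL| = 26.80 ✓; ∠(HL, LZ) = 90.00° ✓; |LZ| = 19.70 ✓; ∠(LZ, ZD) = 90.00° ✓; |ZD| = 19.80 ✓; ∠ZDQ = 43.80° ✓; |DQ| = 11.30 ✓; ∠DQR = 43.70° ✓; |QR| = 12.40 ✗.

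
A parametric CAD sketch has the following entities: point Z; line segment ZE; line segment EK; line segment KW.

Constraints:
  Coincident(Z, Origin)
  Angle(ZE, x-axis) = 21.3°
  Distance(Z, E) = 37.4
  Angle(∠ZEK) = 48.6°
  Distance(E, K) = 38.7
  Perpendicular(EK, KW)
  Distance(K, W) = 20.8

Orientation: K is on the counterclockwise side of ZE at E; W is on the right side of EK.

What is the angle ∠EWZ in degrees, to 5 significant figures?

45.789°

Z is at the origin; ZE runs at 21.3° with length 37.4, so E = 37.4·(cos 21.3°, sin 21.3°) = (34.845, 13.586). ∠ZEK = 48.6°, so EK runs at 21.3° + (180° − 48.6°) = 152.70° from the x-axis; with |EK| = 38.7, K = E + 38.7·(cos 152.70°, sin 152.70°) = (0.45577, 31.335). The perpendicularity gives KW at right angles to EK; with |KW| = 20.8 on the right of EK, W = K + 20.8·(0.45865, 0.88862) = (9.9957, 49.819). Then cos ∠EWZ = WE·WZ / (|WE||WZ|), giving 45.789°.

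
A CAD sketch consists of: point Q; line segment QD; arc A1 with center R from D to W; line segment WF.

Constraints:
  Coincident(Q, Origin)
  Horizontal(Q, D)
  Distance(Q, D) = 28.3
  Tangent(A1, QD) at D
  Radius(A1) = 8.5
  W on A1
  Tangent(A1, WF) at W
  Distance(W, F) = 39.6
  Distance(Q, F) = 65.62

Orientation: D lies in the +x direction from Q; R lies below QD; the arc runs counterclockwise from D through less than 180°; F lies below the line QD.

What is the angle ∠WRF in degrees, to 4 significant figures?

77.89°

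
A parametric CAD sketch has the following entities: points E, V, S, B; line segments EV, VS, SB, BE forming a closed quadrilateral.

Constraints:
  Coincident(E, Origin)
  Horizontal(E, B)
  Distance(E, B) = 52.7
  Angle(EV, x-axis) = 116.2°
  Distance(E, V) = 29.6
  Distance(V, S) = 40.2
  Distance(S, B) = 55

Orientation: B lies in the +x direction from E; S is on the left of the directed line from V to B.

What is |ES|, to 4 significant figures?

50.90

Checks: |VS| = 40.20 ✓; |SB| = 55.00 ✓.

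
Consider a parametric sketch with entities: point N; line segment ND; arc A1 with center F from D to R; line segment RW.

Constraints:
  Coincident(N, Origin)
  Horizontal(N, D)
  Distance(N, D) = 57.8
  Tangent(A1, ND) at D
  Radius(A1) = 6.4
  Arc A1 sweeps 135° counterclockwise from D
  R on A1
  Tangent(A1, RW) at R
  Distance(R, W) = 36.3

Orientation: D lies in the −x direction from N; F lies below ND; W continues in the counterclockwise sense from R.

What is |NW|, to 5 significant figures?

51.796

On A1, D sits at bearing 90° from F; a 135° counterclockwise sweep puts R at bearing 225°, so R = F + 6.4·(cos 225°, sin 225°) = (-62.325, -10.925). Tangency of A1 to RW means the radius FR is perpendicular to RW, so RW runs along (−sin 225°, cos 225°); with |RW| = 36.3, W = (-36.658, -36.593). Then |NW| = |W − N| = 51.796.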